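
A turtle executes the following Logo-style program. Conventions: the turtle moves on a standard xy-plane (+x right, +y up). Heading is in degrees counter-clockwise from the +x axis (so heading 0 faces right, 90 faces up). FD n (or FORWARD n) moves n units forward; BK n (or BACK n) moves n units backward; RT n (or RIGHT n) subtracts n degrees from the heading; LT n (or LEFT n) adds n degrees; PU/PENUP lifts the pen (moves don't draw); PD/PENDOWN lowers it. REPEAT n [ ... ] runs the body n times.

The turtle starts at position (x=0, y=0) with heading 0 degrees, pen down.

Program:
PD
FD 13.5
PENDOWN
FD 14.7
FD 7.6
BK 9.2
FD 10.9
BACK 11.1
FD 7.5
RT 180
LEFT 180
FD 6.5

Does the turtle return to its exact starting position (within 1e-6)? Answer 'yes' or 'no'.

Answer: no

Derivation:
Executing turtle program step by step:
Start: pos=(0,0), heading=0, pen down
PD: pen down
FD 13.5: (0,0) -> (13.5,0) [heading=0, draw]
PD: pen down
FD 14.7: (13.5,0) -> (28.2,0) [heading=0, draw]
FD 7.6: (28.2,0) -> (35.8,0) [heading=0, draw]
BK 9.2: (35.8,0) -> (26.6,0) [heading=0, draw]
FD 10.9: (26.6,0) -> (37.5,0) [heading=0, draw]
BK 11.1: (37.5,0) -> (26.4,0) [heading=0, draw]
FD 7.5: (26.4,0) -> (33.9,0) [heading=0, draw]
RT 180: heading 0 -> 180
LT 180: heading 180 -> 0
FD 6.5: (33.9,0) -> (40.4,0) [heading=0, draw]
Final: pos=(40.4,0), heading=0, 8 segment(s) drawn

Start position: (0, 0)
Final position: (40.4, 0)
Distance = 40.4; >= 1e-6 -> NOT closed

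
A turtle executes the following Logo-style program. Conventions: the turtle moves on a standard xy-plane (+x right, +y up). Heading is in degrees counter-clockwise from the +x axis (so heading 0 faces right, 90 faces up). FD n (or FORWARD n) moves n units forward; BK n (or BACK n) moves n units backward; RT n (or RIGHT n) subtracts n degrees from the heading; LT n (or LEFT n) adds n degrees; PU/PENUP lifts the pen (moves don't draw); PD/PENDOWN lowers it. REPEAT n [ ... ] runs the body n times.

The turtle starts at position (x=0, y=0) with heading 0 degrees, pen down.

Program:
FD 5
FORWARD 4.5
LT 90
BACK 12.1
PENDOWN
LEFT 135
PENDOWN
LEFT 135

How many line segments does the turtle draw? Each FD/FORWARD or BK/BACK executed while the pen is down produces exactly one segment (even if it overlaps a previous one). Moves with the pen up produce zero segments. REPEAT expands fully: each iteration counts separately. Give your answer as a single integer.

Executing turtle program step by step:
Start: pos=(0,0), heading=0, pen down
FD 5: (0,0) -> (5,0) [heading=0, draw]
FD 4.5: (5,0) -> (9.5,0) [heading=0, draw]
LT 90: heading 0 -> 90
BK 12.1: (9.5,0) -> (9.5,-12.1) [heading=90, draw]
PD: pen down
LT 135: heading 90 -> 225
PD: pen down
LT 135: heading 225 -> 0
Final: pos=(9.5,-12.1), heading=0, 3 segment(s) drawn
Segments drawn: 3

Answer: 3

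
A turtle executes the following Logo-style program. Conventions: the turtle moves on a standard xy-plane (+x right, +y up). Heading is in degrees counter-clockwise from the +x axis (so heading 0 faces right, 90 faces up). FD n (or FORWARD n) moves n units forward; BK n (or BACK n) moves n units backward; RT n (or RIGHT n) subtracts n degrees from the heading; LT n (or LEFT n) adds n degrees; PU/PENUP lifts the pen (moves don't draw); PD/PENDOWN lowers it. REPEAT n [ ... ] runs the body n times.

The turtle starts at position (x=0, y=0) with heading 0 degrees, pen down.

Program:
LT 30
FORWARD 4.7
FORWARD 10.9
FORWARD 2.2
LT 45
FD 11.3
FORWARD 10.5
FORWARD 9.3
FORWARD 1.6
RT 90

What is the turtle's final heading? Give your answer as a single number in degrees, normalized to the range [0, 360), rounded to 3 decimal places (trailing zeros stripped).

Executing turtle program step by step:
Start: pos=(0,0), heading=0, pen down
LT 30: heading 0 -> 30
FD 4.7: (0,0) -> (4.07,2.35) [heading=30, draw]
FD 10.9: (4.07,2.35) -> (13.51,7.8) [heading=30, draw]
FD 2.2: (13.51,7.8) -> (15.415,8.9) [heading=30, draw]
LT 45: heading 30 -> 75
FD 11.3: (15.415,8.9) -> (18.34,19.815) [heading=75, draw]
FD 10.5: (18.34,19.815) -> (21.058,29.957) [heading=75, draw]
FD 9.3: (21.058,29.957) -> (23.465,38.94) [heading=75, draw]
FD 1.6: (23.465,38.94) -> (23.879,40.486) [heading=75, draw]
RT 90: heading 75 -> 345
Final: pos=(23.879,40.486), heading=345, 7 segment(s) drawn

Answer: 345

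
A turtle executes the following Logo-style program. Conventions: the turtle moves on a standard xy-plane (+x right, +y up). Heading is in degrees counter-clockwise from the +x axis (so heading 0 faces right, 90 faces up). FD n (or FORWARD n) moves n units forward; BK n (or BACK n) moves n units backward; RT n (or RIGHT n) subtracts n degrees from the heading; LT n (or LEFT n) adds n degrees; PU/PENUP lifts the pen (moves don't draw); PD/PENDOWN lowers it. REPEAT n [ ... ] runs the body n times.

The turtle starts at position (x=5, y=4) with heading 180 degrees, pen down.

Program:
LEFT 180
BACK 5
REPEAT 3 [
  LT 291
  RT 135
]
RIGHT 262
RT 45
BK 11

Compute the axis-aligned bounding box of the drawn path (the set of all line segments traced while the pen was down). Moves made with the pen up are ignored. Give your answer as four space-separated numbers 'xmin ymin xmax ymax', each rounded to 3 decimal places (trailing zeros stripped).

Executing turtle program step by step:
Start: pos=(5,4), heading=180, pen down
LT 180: heading 180 -> 0
BK 5: (5,4) -> (0,4) [heading=0, draw]
REPEAT 3 [
  -- iteration 1/3 --
  LT 291: heading 0 -> 291
  RT 135: heading 291 -> 156
  -- iteration 2/3 --
  LT 291: heading 156 -> 87
  RT 135: heading 87 -> 312
  -- iteration 3/3 --
  LT 291: heading 312 -> 243
  RT 135: heading 243 -> 108
]
RT 262: heading 108 -> 206
RT 45: heading 206 -> 161
BK 11: (0,4) -> (10.401,0.419) [heading=161, draw]
Final: pos=(10.401,0.419), heading=161, 2 segment(s) drawn

Segment endpoints: x in {0, 5, 10.401}, y in {0.419, 4, 4}
xmin=0, ymin=0.419, xmax=10.401, ymax=4

Answer: 0 0.419 10.401 4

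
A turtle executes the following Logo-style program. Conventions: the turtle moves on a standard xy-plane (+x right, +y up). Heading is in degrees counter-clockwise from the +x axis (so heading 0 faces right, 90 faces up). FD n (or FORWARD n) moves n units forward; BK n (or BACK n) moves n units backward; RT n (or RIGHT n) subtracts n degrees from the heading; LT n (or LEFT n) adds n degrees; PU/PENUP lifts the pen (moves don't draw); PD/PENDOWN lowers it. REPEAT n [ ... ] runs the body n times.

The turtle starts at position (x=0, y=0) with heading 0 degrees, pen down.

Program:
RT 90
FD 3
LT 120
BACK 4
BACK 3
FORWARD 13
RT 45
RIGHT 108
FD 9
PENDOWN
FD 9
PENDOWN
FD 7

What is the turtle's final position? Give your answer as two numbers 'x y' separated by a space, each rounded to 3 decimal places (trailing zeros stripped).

Answer: -8.42 -20.967

Derivation:
Executing turtle program step by step:
Start: pos=(0,0), heading=0, pen down
RT 90: heading 0 -> 270
FD 3: (0,0) -> (0,-3) [heading=270, draw]
LT 120: heading 270 -> 30
BK 4: (0,-3) -> (-3.464,-5) [heading=30, draw]
BK 3: (-3.464,-5) -> (-6.062,-6.5) [heading=30, draw]
FD 13: (-6.062,-6.5) -> (5.196,0) [heading=30, draw]
RT 45: heading 30 -> 345
RT 108: heading 345 -> 237
FD 9: (5.196,0) -> (0.294,-7.548) [heading=237, draw]
PD: pen down
FD 9: (0.294,-7.548) -> (-4.607,-15.096) [heading=237, draw]
PD: pen down
FD 7: (-4.607,-15.096) -> (-8.42,-20.967) [heading=237, draw]
Final: pos=(-8.42,-20.967), heading=237, 7 segment(s) drawn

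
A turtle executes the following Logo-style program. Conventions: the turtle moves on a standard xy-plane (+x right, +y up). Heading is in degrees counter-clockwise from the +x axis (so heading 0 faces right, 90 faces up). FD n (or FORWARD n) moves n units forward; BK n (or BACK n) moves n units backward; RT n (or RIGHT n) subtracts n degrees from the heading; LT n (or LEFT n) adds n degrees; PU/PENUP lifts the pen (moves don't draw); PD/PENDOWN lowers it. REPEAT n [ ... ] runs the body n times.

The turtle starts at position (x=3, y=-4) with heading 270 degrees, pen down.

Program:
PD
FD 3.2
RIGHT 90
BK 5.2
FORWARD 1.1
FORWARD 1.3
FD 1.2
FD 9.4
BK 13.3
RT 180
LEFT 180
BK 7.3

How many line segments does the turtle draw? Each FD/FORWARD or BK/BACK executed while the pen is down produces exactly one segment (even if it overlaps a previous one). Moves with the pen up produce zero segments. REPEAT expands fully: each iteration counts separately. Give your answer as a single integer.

Executing turtle program step by step:
Start: pos=(3,-4), heading=270, pen down
PD: pen down
FD 3.2: (3,-4) -> (3,-7.2) [heading=270, draw]
RT 90: heading 270 -> 180
BK 5.2: (3,-7.2) -> (8.2,-7.2) [heading=180, draw]
FD 1.1: (8.2,-7.2) -> (7.1,-7.2) [heading=180, draw]
FD 1.3: (7.1,-7.2) -> (5.8,-7.2) [heading=180, draw]
FD 1.2: (5.8,-7.2) -> (4.6,-7.2) [heading=180, draw]
FD 9.4: (4.6,-7.2) -> (-4.8,-7.2) [heading=180, draw]
BK 13.3: (-4.8,-7.2) -> (8.5,-7.2) [heading=180, draw]
RT 180: heading 180 -> 0
LT 180: heading 0 -> 180
BK 7.3: (8.5,-7.2) -> (15.8,-7.2) [heading=180, draw]
Final: pos=(15.8,-7.2), heading=180, 8 segment(s) drawn
Segments drawn: 8

Answer: 8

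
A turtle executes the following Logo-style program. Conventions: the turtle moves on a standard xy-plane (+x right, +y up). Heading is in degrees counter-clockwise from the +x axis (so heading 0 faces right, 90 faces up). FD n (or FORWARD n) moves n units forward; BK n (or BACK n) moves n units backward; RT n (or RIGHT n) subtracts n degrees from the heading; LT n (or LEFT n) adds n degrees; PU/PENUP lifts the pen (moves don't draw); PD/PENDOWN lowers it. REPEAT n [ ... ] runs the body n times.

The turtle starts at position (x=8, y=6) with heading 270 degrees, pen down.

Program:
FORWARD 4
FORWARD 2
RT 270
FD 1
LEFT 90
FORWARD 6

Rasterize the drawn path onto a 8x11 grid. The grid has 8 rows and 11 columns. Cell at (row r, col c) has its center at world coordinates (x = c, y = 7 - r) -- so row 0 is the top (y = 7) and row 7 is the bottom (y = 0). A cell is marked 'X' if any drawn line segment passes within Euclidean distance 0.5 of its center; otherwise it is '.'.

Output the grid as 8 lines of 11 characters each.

Answer: ...........
........XX.
........XX.
........XX.
........XX.
........XX.
........XX.
........XX.

Derivation:
Segment 0: (8,6) -> (8,2)
Segment 1: (8,2) -> (8,0)
Segment 2: (8,0) -> (9,0)
Segment 3: (9,0) -> (9,6)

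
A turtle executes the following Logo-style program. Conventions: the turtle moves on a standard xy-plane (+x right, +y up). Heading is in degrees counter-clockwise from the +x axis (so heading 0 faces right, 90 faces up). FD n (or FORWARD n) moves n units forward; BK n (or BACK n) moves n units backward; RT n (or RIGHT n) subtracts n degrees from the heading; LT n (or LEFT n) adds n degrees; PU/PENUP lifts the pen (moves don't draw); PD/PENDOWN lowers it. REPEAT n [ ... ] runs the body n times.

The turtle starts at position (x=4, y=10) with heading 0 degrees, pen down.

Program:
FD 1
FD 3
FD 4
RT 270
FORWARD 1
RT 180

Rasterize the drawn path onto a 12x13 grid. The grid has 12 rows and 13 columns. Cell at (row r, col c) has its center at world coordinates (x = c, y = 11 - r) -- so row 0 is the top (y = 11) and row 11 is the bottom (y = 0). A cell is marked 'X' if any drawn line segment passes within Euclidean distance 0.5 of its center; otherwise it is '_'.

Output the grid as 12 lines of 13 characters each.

Segment 0: (4,10) -> (5,10)
Segment 1: (5,10) -> (8,10)
Segment 2: (8,10) -> (12,10)
Segment 3: (12,10) -> (12,11)

Answer: ____________X
____XXXXXXXXX
_____________
_____________
_____________
_____________
_____________
_____________
_____________
_____________
_____________
_____________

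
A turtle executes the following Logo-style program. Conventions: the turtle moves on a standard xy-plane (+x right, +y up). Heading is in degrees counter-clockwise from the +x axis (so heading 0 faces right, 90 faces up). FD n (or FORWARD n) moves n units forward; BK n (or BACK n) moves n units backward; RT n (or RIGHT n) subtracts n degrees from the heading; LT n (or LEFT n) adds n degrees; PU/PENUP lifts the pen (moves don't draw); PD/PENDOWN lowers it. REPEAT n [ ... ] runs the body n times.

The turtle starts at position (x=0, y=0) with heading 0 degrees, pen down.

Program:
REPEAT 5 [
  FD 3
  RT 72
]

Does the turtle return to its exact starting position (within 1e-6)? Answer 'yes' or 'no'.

Answer: yes

Derivation:
Executing turtle program step by step:
Start: pos=(0,0), heading=0, pen down
REPEAT 5 [
  -- iteration 1/5 --
  FD 3: (0,0) -> (3,0) [heading=0, draw]
  RT 72: heading 0 -> 288
  -- iteration 2/5 --
  FD 3: (3,0) -> (3.927,-2.853) [heading=288, draw]
  RT 72: heading 288 -> 216
  -- iteration 3/5 --
  FD 3: (3.927,-2.853) -> (1.5,-4.617) [heading=216, draw]
  RT 72: heading 216 -> 144
  -- iteration 4/5 --
  FD 3: (1.5,-4.617) -> (-0.927,-2.853) [heading=144, draw]
  RT 72: heading 144 -> 72
  -- iteration 5/5 --
  FD 3: (-0.927,-2.853) -> (0,0) [heading=72, draw]
  RT 72: heading 72 -> 0
]
Final: pos=(0,0), heading=0, 5 segment(s) drawn

Start position: (0, 0)
Final position: (0, 0)
Distance = 0; < 1e-6 -> CLOSED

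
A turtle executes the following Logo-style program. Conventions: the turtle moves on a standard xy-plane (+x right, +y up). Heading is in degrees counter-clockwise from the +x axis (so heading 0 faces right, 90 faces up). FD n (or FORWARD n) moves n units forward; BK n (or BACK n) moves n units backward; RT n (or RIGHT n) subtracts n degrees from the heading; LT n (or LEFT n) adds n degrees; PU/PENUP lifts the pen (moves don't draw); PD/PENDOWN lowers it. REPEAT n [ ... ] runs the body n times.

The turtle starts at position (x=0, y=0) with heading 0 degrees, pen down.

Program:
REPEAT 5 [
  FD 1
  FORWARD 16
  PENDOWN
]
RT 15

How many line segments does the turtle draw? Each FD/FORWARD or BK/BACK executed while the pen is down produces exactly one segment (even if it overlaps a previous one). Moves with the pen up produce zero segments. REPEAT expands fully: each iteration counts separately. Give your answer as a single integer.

Executing turtle program step by step:
Start: pos=(0,0), heading=0, pen down
REPEAT 5 [
  -- iteration 1/5 --
  FD 1: (0,0) -> (1,0) [heading=0, draw]
  FD 16: (1,0) -> (17,0) [heading=0, draw]
  PD: pen down
  -- iteration 2/5 --
  FD 1: (17,0) -> (18,0) [heading=0, draw]
  FD 16: (18,0) -> (34,0) [heading=0, draw]
  PD: pen down
  -- iteration 3/5 --
  FD 1: (34,0) -> (35,0) [heading=0, draw]
  FD 16: (35,0) -> (51,0) [heading=0, draw]
  PD: pen down
  -- iteration 4/5 --
  FD 1: (51,0) -> (52,0) [heading=0, draw]
  FD 16: (52,0) -> (68,0) [heading=0, draw]
  PD: pen down
  -- iteration 5/5 --
  FD 1: (68,0) -> (69,0) [heading=0, draw]
  FD 16: (69,0) -> (85,0) [heading=0, draw]
  PD: pen down
]
RT 15: heading 0 -> 345
Final: pos=(85,0), heading=345, 10 segment(s) drawn
Segments drawn: 10

Answer: 10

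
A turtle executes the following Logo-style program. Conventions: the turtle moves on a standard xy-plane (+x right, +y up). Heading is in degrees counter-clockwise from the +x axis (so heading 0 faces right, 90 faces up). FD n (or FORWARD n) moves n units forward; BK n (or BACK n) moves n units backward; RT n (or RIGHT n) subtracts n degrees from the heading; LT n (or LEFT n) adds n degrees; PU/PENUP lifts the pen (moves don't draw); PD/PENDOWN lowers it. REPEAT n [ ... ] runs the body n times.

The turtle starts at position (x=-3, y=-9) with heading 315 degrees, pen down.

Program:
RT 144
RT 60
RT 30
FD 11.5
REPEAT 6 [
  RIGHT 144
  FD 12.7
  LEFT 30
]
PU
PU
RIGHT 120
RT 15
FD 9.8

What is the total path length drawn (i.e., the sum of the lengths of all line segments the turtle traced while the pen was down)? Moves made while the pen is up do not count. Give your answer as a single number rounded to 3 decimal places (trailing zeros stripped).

Executing turtle program step by step:
Start: pos=(-3,-9), heading=315, pen down
RT 144: heading 315 -> 171
RT 60: heading 171 -> 111
RT 30: heading 111 -> 81
FD 11.5: (-3,-9) -> (-1.201,2.358) [heading=81, draw]
REPEAT 6 [
  -- iteration 1/6 --
  RT 144: heading 81 -> 297
  FD 12.7: (-1.201,2.358) -> (4.565,-8.957) [heading=297, draw]
  LT 30: heading 297 -> 327
  -- iteration 2/6 --
  RT 144: heading 327 -> 183
  FD 12.7: (4.565,-8.957) -> (-8.118,-9.622) [heading=183, draw]
  LT 30: heading 183 -> 213
  -- iteration 3/6 --
  RT 144: heading 213 -> 69
  FD 12.7: (-8.118,-9.622) -> (-3.567,2.234) [heading=69, draw]
  LT 30: heading 69 -> 99
  -- iteration 4/6 --
  RT 144: heading 99 -> 315
  FD 12.7: (-3.567,2.234) -> (5.414,-6.746) [heading=315, draw]
  LT 30: heading 315 -> 345
  -- iteration 5/6 --
  RT 144: heading 345 -> 201
  FD 12.7: (5.414,-6.746) -> (-6.443,-11.297) [heading=201, draw]
  LT 30: heading 201 -> 231
  -- iteration 6/6 --
  RT 144: heading 231 -> 87
  FD 12.7: (-6.443,-11.297) -> (-5.778,1.386) [heading=87, draw]
  LT 30: heading 87 -> 117
]
PU: pen up
PU: pen up
RT 120: heading 117 -> 357
RT 15: heading 357 -> 342
FD 9.8: (-5.778,1.386) -> (3.542,-1.643) [heading=342, move]
Final: pos=(3.542,-1.643), heading=342, 7 segment(s) drawn

Segment lengths:
  seg 1: (-3,-9) -> (-1.201,2.358), length = 11.5
  seg 2: (-1.201,2.358) -> (4.565,-8.957), length = 12.7
  seg 3: (4.565,-8.957) -> (-8.118,-9.622), length = 12.7
  seg 4: (-8.118,-9.622) -> (-3.567,2.234), length = 12.7
  seg 5: (-3.567,2.234) -> (5.414,-6.746), length = 12.7
  seg 6: (5.414,-6.746) -> (-6.443,-11.297), length = 12.7
  seg 7: (-6.443,-11.297) -> (-5.778,1.386), length = 12.7
Total = 87.7

Answer: 87.7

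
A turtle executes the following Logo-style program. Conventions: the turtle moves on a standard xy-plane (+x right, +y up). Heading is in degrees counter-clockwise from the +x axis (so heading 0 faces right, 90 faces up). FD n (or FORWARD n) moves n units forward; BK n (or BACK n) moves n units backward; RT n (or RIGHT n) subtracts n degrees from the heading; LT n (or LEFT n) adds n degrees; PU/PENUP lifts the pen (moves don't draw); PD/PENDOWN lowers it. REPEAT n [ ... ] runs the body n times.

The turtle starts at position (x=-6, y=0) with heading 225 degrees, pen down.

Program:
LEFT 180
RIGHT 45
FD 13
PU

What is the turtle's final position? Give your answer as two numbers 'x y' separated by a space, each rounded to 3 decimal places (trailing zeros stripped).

Executing turtle program step by step:
Start: pos=(-6,0), heading=225, pen down
LT 180: heading 225 -> 45
RT 45: heading 45 -> 0
FD 13: (-6,0) -> (7,0) [heading=0, draw]
PU: pen up
Final: pos=(7,0), heading=0, 1 segment(s) drawn

Answer: 7 0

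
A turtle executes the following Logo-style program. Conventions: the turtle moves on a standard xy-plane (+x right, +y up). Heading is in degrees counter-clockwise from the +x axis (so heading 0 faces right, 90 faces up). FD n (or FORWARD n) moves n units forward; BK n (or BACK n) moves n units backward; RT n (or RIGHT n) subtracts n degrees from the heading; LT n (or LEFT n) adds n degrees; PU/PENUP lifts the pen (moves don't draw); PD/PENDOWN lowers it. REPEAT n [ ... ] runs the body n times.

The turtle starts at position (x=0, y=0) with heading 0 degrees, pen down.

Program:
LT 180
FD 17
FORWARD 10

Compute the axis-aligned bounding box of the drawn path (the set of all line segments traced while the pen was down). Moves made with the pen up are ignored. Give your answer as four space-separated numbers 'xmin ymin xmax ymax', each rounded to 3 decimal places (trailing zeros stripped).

Answer: -27 0 0 0

Derivation:
Executing turtle program step by step:
Start: pos=(0,0), heading=0, pen down
LT 180: heading 0 -> 180
FD 17: (0,0) -> (-17,0) [heading=180, draw]
FD 10: (-17,0) -> (-27,0) [heading=180, draw]
Final: pos=(-27,0), heading=180, 2 segment(s) drawn

Segment endpoints: x in {-27, -17, 0}, y in {0, 0, 0}
xmin=-27, ymin=0, xmax=0, ymax=0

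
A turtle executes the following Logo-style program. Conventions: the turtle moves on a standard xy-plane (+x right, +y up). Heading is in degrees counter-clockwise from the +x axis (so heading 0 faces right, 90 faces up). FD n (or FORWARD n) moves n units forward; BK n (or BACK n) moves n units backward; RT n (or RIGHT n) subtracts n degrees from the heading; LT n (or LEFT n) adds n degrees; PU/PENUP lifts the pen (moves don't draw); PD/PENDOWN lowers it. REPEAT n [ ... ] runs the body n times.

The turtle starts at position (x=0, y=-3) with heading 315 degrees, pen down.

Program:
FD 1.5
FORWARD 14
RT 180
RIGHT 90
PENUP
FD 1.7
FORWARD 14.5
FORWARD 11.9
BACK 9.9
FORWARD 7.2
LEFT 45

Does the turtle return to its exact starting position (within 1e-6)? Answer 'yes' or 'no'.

Executing turtle program step by step:
Start: pos=(0,-3), heading=315, pen down
FD 1.5: (0,-3) -> (1.061,-4.061) [heading=315, draw]
FD 14: (1.061,-4.061) -> (10.96,-13.96) [heading=315, draw]
RT 180: heading 315 -> 135
RT 90: heading 135 -> 45
PU: pen up
FD 1.7: (10.96,-13.96) -> (12.162,-12.758) [heading=45, move]
FD 14.5: (12.162,-12.758) -> (22.415,-2.505) [heading=45, move]
FD 11.9: (22.415,-2.505) -> (30.83,5.91) [heading=45, move]
BK 9.9: (30.83,5.91) -> (23.829,-1.091) [heading=45, move]
FD 7.2: (23.829,-1.091) -> (28.921,4) [heading=45, move]
LT 45: heading 45 -> 90
Final: pos=(28.921,4), heading=90, 2 segment(s) drawn

Start position: (0, -3)
Final position: (28.921, 4)
Distance = 29.756; >= 1e-6 -> NOT closed

Answer: no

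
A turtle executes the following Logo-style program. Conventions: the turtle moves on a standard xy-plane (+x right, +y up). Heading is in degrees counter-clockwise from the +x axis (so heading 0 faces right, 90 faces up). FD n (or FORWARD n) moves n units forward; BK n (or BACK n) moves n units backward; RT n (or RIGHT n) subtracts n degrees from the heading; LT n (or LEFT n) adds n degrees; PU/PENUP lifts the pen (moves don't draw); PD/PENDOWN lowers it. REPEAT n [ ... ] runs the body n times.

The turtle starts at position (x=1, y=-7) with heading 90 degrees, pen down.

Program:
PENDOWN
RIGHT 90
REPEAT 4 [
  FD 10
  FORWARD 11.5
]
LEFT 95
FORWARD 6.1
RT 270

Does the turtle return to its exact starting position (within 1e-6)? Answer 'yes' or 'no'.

Answer: no

Derivation:
Executing turtle program step by step:
Start: pos=(1,-7), heading=90, pen down
PD: pen down
RT 90: heading 90 -> 0
REPEAT 4 [
  -- iteration 1/4 --
  FD 10: (1,-7) -> (11,-7) [heading=0, draw]
  FD 11.5: (11,-7) -> (22.5,-7) [heading=0, draw]
  -- iteration 2/4 --
  FD 10: (22.5,-7) -> (32.5,-7) [heading=0, draw]
  FD 11.5: (32.5,-7) -> (44,-7) [heading=0, draw]
  -- iteration 3/4 --
  FD 10: (44,-7) -> (54,-7) [heading=0, draw]
  FD 11.5: (54,-7) -> (65.5,-7) [heading=0, draw]
  -- iteration 4/4 --
  FD 10: (65.5,-7) -> (75.5,-7) [heading=0, draw]
  FD 11.5: (75.5,-7) -> (87,-7) [heading=0, draw]
]
LT 95: heading 0 -> 95
FD 6.1: (87,-7) -> (86.468,-0.923) [heading=95, draw]
RT 270: heading 95 -> 185
Final: pos=(86.468,-0.923), heading=185, 9 segment(s) drawn

Start position: (1, -7)
Final position: (86.468, -0.923)
Distance = 85.684; >= 1e-6 -> NOT closed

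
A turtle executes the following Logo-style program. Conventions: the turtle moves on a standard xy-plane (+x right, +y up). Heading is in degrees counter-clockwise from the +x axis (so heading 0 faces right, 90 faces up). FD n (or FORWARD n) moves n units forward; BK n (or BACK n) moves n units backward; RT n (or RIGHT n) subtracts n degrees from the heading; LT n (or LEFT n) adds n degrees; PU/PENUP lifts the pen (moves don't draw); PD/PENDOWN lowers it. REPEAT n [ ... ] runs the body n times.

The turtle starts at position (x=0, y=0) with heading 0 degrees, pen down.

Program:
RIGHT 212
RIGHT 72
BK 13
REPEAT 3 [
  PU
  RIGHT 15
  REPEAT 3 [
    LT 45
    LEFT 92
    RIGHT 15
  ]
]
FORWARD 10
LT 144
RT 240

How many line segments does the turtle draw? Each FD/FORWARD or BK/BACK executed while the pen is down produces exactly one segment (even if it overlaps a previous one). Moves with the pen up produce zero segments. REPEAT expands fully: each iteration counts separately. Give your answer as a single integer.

Answer: 1

Derivation:
Executing turtle program step by step:
Start: pos=(0,0), heading=0, pen down
RT 212: heading 0 -> 148
RT 72: heading 148 -> 76
BK 13: (0,0) -> (-3.145,-12.614) [heading=76, draw]
REPEAT 3 [
  -- iteration 1/3 --
  PU: pen up
  RT 15: heading 76 -> 61
  REPEAT 3 [
    -- iteration 1/3 --
    LT 45: heading 61 -> 106
    LT 92: heading 106 -> 198
    RT 15: heading 198 -> 183
    -- iteration 2/3 --
    LT 45: heading 183 -> 228
    LT 92: heading 228 -> 320
    RT 15: heading 320 -> 305
    -- iteration 3/3 --
    LT 45: heading 305 -> 350
    LT 92: heading 350 -> 82
    RT 15: heading 82 -> 67
  ]
  -- iteration 2/3 --
  PU: pen up
  RT 15: heading 67 -> 52
  REPEAT 3 [
    -- iteration 1/3 --
    LT 45: heading 52 -> 97
    LT 92: heading 97 -> 189
    RT 15: heading 189 -> 174
    -- iteration 2/3 --
    LT 45: heading 174 -> 219
    LT 92: heading 219 -> 311
    RT 15: heading 311 -> 296
    -- iteration 3/3 --
    LT 45: heading 296 -> 341
    LT 92: heading 341 -> 73
    RT 15: heading 73 -> 58
  ]
  -- iteration 3/3 --
  PU: pen up
  RT 15: heading 58 -> 43
  REPEAT 3 [
    -- iteration 1/3 --
    LT 45: heading 43 -> 88
    LT 92: heading 88 -> 180
    RT 15: heading 180 -> 165
    -- iteration 2/3 --
    LT 45: heading 165 -> 210
    LT 92: heading 210 -> 302
    RT 15: heading 302 -> 287
    -- iteration 3/3 --
    LT 45: heading 287 -> 332
    LT 92: heading 332 -> 64
    RT 15: heading 64 -> 49
  ]
]
FD 10: (-3.145,-12.614) -> (3.416,-5.067) [heading=49, move]
LT 144: heading 49 -> 193
RT 240: heading 193 -> 313
Final: pos=(3.416,-5.067), heading=313, 1 segment(s) drawn
Segments drawn: 1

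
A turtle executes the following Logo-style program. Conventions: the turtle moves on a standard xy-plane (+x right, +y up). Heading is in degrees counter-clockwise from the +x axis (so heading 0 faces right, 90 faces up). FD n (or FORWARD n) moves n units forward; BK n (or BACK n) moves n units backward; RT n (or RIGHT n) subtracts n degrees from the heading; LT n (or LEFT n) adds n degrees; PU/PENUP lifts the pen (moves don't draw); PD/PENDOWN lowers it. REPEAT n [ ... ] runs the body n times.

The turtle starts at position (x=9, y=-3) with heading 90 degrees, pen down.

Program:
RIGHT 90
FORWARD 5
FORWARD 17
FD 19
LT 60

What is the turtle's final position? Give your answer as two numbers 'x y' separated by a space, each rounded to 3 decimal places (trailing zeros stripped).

Answer: 50 -3

Derivation:
Executing turtle program step by step:
Start: pos=(9,-3), heading=90, pen down
RT 90: heading 90 -> 0
FD 5: (9,-3) -> (14,-3) [heading=0, draw]
FD 17: (14,-3) -> (31,-3) [heading=0, draw]
FD 19: (31,-3) -> (50,-3) [heading=0, draw]
LT 60: heading 0 -> 60
Final: pos=(50,-3), heading=60, 3 segment(s) drawn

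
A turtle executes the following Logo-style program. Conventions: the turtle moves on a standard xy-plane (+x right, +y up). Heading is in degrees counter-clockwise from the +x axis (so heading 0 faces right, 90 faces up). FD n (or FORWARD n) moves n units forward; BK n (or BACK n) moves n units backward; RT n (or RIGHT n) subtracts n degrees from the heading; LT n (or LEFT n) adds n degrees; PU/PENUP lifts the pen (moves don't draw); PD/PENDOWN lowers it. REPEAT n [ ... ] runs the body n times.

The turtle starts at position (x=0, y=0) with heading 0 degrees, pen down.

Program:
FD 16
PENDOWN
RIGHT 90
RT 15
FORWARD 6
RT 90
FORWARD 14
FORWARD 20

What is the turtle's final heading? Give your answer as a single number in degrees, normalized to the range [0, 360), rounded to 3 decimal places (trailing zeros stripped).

Executing turtle program step by step:
Start: pos=(0,0), heading=0, pen down
FD 16: (0,0) -> (16,0) [heading=0, draw]
PD: pen down
RT 90: heading 0 -> 270
RT 15: heading 270 -> 255
FD 6: (16,0) -> (14.447,-5.796) [heading=255, draw]
RT 90: heading 255 -> 165
FD 14: (14.447,-5.796) -> (0.924,-2.172) [heading=165, draw]
FD 20: (0.924,-2.172) -> (-18.394,3.004) [heading=165, draw]
Final: pos=(-18.394,3.004), heading=165, 4 segment(s) drawn

Answer: 165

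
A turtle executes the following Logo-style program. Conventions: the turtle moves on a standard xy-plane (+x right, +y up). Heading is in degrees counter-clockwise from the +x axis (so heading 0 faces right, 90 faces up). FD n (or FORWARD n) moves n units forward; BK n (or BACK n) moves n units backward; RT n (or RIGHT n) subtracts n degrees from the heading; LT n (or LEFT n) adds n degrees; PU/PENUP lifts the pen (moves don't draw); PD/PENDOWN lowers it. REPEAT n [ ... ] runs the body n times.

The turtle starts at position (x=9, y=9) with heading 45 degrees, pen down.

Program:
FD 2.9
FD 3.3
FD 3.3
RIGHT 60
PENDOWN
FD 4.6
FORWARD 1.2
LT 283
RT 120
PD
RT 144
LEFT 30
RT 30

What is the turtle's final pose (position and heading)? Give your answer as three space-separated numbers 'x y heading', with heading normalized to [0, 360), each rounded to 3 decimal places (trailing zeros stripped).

Answer: 21.32 14.216 4

Derivation:
Executing turtle program step by step:
Start: pos=(9,9), heading=45, pen down
FD 2.9: (9,9) -> (11.051,11.051) [heading=45, draw]
FD 3.3: (11.051,11.051) -> (13.384,13.384) [heading=45, draw]
FD 3.3: (13.384,13.384) -> (15.718,15.718) [heading=45, draw]
RT 60: heading 45 -> 345
PD: pen down
FD 4.6: (15.718,15.718) -> (20.161,14.527) [heading=345, draw]
FD 1.2: (20.161,14.527) -> (21.32,14.216) [heading=345, draw]
LT 283: heading 345 -> 268
RT 120: heading 268 -> 148
PD: pen down
RT 144: heading 148 -> 4
LT 30: heading 4 -> 34
RT 30: heading 34 -> 4
Final: pos=(21.32,14.216), heading=4, 5 segment(s) drawn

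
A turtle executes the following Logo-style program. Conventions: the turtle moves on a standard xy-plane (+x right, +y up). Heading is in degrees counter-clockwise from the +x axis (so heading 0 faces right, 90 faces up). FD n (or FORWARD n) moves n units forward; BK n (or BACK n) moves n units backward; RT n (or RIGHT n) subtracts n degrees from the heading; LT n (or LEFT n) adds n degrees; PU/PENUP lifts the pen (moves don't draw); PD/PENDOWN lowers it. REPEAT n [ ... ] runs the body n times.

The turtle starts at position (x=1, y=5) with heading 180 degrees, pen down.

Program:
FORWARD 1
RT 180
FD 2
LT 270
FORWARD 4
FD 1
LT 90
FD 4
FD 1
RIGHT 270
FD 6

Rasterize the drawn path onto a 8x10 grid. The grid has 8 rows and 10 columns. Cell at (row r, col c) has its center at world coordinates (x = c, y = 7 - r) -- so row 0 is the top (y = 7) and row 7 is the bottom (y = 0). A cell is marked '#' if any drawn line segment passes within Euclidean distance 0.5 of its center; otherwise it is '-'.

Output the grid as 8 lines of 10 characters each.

Answer: ----------
-------#--
###----#--
--#----#--
--#----#--
--#----#--
--#----#--
--######--

Derivation:
Segment 0: (1,5) -> (0,5)
Segment 1: (0,5) -> (2,5)
Segment 2: (2,5) -> (2,1)
Segment 3: (2,1) -> (2,0)
Segment 4: (2,0) -> (6,-0)
Segment 5: (6,-0) -> (7,-0)
Segment 6: (7,-0) -> (7,6)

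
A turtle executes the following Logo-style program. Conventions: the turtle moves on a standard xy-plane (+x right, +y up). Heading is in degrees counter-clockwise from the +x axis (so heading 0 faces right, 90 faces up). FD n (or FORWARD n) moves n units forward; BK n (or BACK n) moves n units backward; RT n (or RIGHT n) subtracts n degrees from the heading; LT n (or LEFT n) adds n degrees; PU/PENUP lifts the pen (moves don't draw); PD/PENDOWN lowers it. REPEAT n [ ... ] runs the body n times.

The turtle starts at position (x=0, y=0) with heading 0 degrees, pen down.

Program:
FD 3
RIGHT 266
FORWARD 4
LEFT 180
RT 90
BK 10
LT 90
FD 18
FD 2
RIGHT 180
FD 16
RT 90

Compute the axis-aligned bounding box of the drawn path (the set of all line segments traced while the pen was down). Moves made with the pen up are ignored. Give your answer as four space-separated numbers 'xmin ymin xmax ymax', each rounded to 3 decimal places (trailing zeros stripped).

Executing turtle program step by step:
Start: pos=(0,0), heading=0, pen down
FD 3: (0,0) -> (3,0) [heading=0, draw]
RT 266: heading 0 -> 94
FD 4: (3,0) -> (2.721,3.99) [heading=94, draw]
LT 180: heading 94 -> 274
RT 90: heading 274 -> 184
BK 10: (2.721,3.99) -> (12.697,4.688) [heading=184, draw]
LT 90: heading 184 -> 274
FD 18: (12.697,4.688) -> (13.952,-13.268) [heading=274, draw]
FD 2: (13.952,-13.268) -> (14.092,-15.263) [heading=274, draw]
RT 180: heading 274 -> 94
FD 16: (14.092,-15.263) -> (12.976,0.698) [heading=94, draw]
RT 90: heading 94 -> 4
Final: pos=(12.976,0.698), heading=4, 6 segment(s) drawn

Segment endpoints: x in {0, 2.721, 3, 12.697, 12.976, 13.952, 14.092}, y in {-15.263, -13.268, 0, 0.698, 3.99, 4.688}
xmin=0, ymin=-15.263, xmax=14.092, ymax=4.688

Answer: 0 -15.263 14.092 4.688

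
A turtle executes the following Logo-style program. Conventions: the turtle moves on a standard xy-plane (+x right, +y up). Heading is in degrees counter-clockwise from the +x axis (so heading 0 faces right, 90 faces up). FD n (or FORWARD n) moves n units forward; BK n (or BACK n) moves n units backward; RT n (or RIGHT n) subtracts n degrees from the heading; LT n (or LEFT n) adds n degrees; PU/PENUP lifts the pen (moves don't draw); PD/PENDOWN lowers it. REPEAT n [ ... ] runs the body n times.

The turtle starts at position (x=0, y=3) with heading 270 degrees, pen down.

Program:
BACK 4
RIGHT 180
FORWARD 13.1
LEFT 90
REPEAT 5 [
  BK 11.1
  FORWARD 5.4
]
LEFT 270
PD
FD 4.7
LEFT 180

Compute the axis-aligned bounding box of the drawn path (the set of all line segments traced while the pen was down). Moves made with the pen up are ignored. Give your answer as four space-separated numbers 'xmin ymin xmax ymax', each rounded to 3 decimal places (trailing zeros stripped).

Executing turtle program step by step:
Start: pos=(0,3), heading=270, pen down
BK 4: (0,3) -> (0,7) [heading=270, draw]
RT 180: heading 270 -> 90
FD 13.1: (0,7) -> (0,20.1) [heading=90, draw]
LT 90: heading 90 -> 180
REPEAT 5 [
  -- iteration 1/5 --
  BK 11.1: (0,20.1) -> (11.1,20.1) [heading=180, draw]
  FD 5.4: (11.1,20.1) -> (5.7,20.1) [heading=180, draw]
  -- iteration 2/5 --
  BK 11.1: (5.7,20.1) -> (16.8,20.1) [heading=180, draw]
  FD 5.4: (16.8,20.1) -> (11.4,20.1) [heading=180, draw]
  -- iteration 3/5 --
  BK 11.1: (11.4,20.1) -> (22.5,20.1) [heading=180, draw]
  FD 5.4: (22.5,20.1) -> (17.1,20.1) [heading=180, draw]
  -- iteration 4/5 --
  BK 11.1: (17.1,20.1) -> (28.2,20.1) [heading=180, draw]
  FD 5.4: (28.2,20.1) -> (22.8,20.1) [heading=180, draw]
  -- iteration 5/5 --
  BK 11.1: (22.8,20.1) -> (33.9,20.1) [heading=180, draw]
  FD 5.4: (33.9,20.1) -> (28.5,20.1) [heading=180, draw]
]
LT 270: heading 180 -> 90
PD: pen down
FD 4.7: (28.5,20.1) -> (28.5,24.8) [heading=90, draw]
LT 180: heading 90 -> 270
Final: pos=(28.5,24.8), heading=270, 13 segment(s) drawn

Segment endpoints: x in {0, 0, 0, 5.7, 11.1, 11.4, 16.8, 17.1, 22.5, 22.8, 28.2, 28.5, 33.9}, y in {3, 7, 20.1, 24.8}
xmin=0, ymin=3, xmax=33.9, ymax=24.8

Answer: 0 3 33.9 24.8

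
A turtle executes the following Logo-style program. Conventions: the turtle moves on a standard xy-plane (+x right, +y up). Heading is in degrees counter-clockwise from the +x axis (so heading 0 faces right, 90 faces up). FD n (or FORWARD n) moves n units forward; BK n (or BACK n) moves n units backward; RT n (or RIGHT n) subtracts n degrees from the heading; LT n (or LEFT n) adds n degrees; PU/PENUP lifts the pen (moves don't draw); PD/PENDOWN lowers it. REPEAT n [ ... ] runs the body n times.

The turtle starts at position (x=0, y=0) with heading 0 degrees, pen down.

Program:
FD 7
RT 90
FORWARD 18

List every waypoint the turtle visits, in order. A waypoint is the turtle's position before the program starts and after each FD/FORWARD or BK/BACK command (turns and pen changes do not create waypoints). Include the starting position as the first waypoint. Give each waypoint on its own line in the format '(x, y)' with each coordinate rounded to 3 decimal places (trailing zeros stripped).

Executing turtle program step by step:
Start: pos=(0,0), heading=0, pen down
FD 7: (0,0) -> (7,0) [heading=0, draw]
RT 90: heading 0 -> 270
FD 18: (7,0) -> (7,-18) [heading=270, draw]
Final: pos=(7,-18), heading=270, 2 segment(s) drawn
Waypoints (3 total):
(0, 0)
(7, 0)
(7, -18)

Answer: (0, 0)
(7, 0)
(7, -18)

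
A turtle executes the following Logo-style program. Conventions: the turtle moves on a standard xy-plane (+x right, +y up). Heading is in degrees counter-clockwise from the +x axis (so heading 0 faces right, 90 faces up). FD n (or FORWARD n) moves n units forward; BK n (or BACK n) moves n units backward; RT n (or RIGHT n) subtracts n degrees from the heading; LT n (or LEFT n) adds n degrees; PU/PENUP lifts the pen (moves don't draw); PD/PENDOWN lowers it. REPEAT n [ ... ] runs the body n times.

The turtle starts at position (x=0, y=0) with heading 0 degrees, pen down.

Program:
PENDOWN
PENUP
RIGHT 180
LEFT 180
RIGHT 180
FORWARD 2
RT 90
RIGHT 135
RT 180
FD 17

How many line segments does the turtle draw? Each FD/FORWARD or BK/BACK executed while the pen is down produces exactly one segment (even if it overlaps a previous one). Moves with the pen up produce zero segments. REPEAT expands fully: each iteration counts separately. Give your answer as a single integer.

Answer: 0

Derivation:
Executing turtle program step by step:
Start: pos=(0,0), heading=0, pen down
PD: pen down
PU: pen up
RT 180: heading 0 -> 180
LT 180: heading 180 -> 0
RT 180: heading 0 -> 180
FD 2: (0,0) -> (-2,0) [heading=180, move]
RT 90: heading 180 -> 90
RT 135: heading 90 -> 315
RT 180: heading 315 -> 135
FD 17: (-2,0) -> (-14.021,12.021) [heading=135, move]
Final: pos=(-14.021,12.021), heading=135, 0 segment(s) drawn
Segments drawn: 0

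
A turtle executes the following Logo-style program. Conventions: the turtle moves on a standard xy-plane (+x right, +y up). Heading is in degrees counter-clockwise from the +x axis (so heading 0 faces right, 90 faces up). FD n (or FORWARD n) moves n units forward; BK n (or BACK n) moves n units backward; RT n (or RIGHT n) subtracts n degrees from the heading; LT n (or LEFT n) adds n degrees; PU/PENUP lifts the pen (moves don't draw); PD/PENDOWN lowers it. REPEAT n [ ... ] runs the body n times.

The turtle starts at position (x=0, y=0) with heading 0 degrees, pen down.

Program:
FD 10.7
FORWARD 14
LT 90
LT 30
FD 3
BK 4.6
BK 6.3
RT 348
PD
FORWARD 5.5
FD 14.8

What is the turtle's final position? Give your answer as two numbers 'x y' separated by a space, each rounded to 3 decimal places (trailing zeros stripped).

Executing turtle program step by step:
Start: pos=(0,0), heading=0, pen down
FD 10.7: (0,0) -> (10.7,0) [heading=0, draw]
FD 14: (10.7,0) -> (24.7,0) [heading=0, draw]
LT 90: heading 0 -> 90
LT 30: heading 90 -> 120
FD 3: (24.7,0) -> (23.2,2.598) [heading=120, draw]
BK 4.6: (23.2,2.598) -> (25.5,-1.386) [heading=120, draw]
BK 6.3: (25.5,-1.386) -> (28.65,-6.842) [heading=120, draw]
RT 348: heading 120 -> 132
PD: pen down
FD 5.5: (28.65,-6.842) -> (24.97,-2.754) [heading=132, draw]
FD 14.8: (24.97,-2.754) -> (15.067,8.244) [heading=132, draw]
Final: pos=(15.067,8.244), heading=132, 7 segment(s) drawn

Answer: 15.067 8.244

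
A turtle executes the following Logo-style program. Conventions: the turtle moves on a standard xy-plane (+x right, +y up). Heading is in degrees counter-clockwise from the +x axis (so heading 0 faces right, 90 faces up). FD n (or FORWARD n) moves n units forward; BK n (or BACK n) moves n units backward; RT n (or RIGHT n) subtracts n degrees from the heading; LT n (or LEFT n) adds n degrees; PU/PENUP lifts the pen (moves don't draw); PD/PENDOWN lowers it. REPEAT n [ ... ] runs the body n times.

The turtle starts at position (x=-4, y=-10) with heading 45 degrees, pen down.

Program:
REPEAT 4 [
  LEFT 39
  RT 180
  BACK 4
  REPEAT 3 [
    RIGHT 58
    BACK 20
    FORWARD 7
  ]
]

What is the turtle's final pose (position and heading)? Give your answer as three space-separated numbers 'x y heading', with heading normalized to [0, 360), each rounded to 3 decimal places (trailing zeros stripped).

Answer: 43.781 35.622 225

Derivation:
Executing turtle program step by step:
Start: pos=(-4,-10), heading=45, pen down
REPEAT 4 [
  -- iteration 1/4 --
  LT 39: heading 45 -> 84
  RT 180: heading 84 -> 264
  BK 4: (-4,-10) -> (-3.582,-6.022) [heading=264, draw]
  REPEAT 3 [
    -- iteration 1/3 --
    RT 58: heading 264 -> 206
    BK 20: (-3.582,-6.022) -> (14.394,2.746) [heading=206, draw]
    FD 7: (14.394,2.746) -> (8.102,-0.323) [heading=206, draw]
    -- iteration 2/3 --
    RT 58: heading 206 -> 148
    BK 20: (8.102,-0.323) -> (25.063,-10.921) [heading=148, draw]
    FD 7: (25.063,-10.921) -> (19.127,-7.212) [heading=148, draw]
    -- iteration 3/3 --
    RT 58: heading 148 -> 90
    BK 20: (19.127,-7.212) -> (19.127,-27.212) [heading=90, draw]
    FD 7: (19.127,-27.212) -> (19.127,-20.212) [heading=90, draw]
  ]
  -- iteration 2/4 --
  LT 39: heading 90 -> 129
  RT 180: heading 129 -> 309
  BK 4: (19.127,-20.212) -> (16.61,-17.103) [heading=309, draw]
  REPEAT 3 [
    -- iteration 1/3 --
    RT 58: heading 309 -> 251
    BK 20: (16.61,-17.103) -> (23.121,1.807) [heading=251, draw]
    FD 7: (23.121,1.807) -> (20.842,-4.812) [heading=251, draw]
    -- iteration 2/3 --
    RT 58: heading 251 -> 193
    BK 20: (20.842,-4.812) -> (40.33,-0.313) [heading=193, draw]
    FD 7: (40.33,-0.313) -> (33.509,-1.887) [heading=193, draw]
    -- iteration 3/3 --
    RT 58: heading 193 -> 135
    BK 20: (33.509,-1.887) -> (47.651,-16.029) [heading=135, draw]
    FD 7: (47.651,-16.029) -> (42.701,-11.08) [heading=135, draw]
  ]
  -- iteration 3/4 --
  LT 39: heading 135 -> 174
  RT 180: heading 174 -> 354
  BK 4: (42.701,-11.08) -> (38.723,-10.662) [heading=354, draw]
  REPEAT 3 [
    -- iteration 1/3 --
    RT 58: heading 354 -> 296
    BK 20: (38.723,-10.662) -> (29.956,7.314) [heading=296, draw]
    FD 7: (29.956,7.314) -> (33.024,1.023) [heading=296, draw]
    -- iteration 2/3 --
    RT 58: heading 296 -> 238
    BK 20: (33.024,1.023) -> (43.623,17.984) [heading=238, draw]
    FD 7: (43.623,17.984) -> (39.913,12.047) [heading=238, draw]
    -- iteration 3/3 --
    RT 58: heading 238 -> 180
    BK 20: (39.913,12.047) -> (59.913,12.047) [heading=180, draw]
    FD 7: (59.913,12.047) -> (52.913,12.047) [heading=180, draw]
  ]
  -- iteration 4/4 --
  LT 39: heading 180 -> 219
  RT 180: heading 219 -> 39
  BK 4: (52.913,12.047) -> (49.805,9.53) [heading=39, draw]
  REPEAT 3 [
    -- iteration 1/3 --
    RT 58: heading 39 -> 341
    BK 20: (49.805,9.53) -> (30.894,16.041) [heading=341, draw]
    FD 7: (30.894,16.041) -> (37.513,13.762) [heading=341, draw]
    -- iteration 2/3 --
    RT 58: heading 341 -> 283
    BK 20: (37.513,13.762) -> (33.014,33.25) [heading=283, draw]
    FD 7: (33.014,33.25) -> (34.589,26.429) [heading=283, draw]
    -- iteration 3/3 --
    RT 58: heading 283 -> 225
    BK 20: (34.589,26.429) -> (48.731,40.571) [heading=225, draw]
    FD 7: (48.731,40.571) -> (43.781,35.622) [heading=225, draw]
  ]
]
Final: pos=(43.781,35.622), heading=225, 28 segment(s) drawn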